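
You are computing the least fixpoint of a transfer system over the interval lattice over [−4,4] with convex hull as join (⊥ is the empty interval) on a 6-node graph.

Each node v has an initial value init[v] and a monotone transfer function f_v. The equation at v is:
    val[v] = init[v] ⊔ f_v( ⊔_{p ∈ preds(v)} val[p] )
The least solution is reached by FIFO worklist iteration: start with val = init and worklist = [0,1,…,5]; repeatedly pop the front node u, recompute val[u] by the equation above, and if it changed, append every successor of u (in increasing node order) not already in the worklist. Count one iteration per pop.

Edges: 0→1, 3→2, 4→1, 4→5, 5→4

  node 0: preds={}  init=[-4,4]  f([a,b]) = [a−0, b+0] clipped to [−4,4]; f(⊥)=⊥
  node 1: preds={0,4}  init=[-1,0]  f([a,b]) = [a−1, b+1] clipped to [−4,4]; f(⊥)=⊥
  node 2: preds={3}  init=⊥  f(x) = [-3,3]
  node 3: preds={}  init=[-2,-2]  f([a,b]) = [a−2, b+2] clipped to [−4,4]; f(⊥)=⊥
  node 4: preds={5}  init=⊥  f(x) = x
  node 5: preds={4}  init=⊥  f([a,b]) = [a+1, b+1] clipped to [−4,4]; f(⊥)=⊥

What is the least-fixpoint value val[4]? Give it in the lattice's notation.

Trace (6 dequeues):
  [1] u=0 | in ⊥ | out [-4,4] | ==
  [2] u=1 | in [-4,4] | out [-4,4] | prev [-1,0] | push {}
  [3] u=2 | in [-2,-2] | out [-3,3] | prev ⊥ | push {}
  [4] u=3 | in ⊥ | out [-2,-2] | ==
  [5] u=4 | in ⊥ | out ⊥ | ==
  [6] u=5 | in ⊥ | out ⊥ | ==

Converged values:
  [0] [-4,4]
  [1] [-4,4]
  [2] [-3,3]
  [3] [-2,-2]
  [4] ⊥
  [5] ⊥

⊥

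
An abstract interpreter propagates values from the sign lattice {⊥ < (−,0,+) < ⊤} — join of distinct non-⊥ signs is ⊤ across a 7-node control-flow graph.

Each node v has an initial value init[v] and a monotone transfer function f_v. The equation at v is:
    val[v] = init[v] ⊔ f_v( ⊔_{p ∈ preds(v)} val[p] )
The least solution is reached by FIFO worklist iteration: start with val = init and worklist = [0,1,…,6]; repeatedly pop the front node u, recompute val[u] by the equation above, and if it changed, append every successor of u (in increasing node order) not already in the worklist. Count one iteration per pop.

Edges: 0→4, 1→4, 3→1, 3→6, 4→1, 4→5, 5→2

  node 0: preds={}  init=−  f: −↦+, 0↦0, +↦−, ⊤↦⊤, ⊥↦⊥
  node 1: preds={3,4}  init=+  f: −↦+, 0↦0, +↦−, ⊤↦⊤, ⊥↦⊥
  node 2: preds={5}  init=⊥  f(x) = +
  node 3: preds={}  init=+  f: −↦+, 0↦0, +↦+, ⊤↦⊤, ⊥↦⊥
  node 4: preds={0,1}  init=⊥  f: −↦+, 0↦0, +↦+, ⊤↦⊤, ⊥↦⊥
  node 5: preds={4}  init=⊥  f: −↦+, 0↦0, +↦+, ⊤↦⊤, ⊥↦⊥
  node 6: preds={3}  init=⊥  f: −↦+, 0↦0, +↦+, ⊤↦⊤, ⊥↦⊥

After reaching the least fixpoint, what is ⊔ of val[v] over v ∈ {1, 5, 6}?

⊤

Trace (9 dequeues):
  [1] u=0 | in ⊥ | out − | ==
  [2] u=1 | in + | out ⊤ | prev + | push {}
  [3] u=2 | in ⊥ | out + | prev ⊥ | push {}
  [4] u=3 | in ⊥ | out + | ==
  [5] u=4 | in ⊤ | out ⊤ | prev ⊥ | push {1}
  [6] u=5 | in ⊤ | out ⊤ | prev ⊥ | push {2}
  [7] u=6 | in + | out + | prev ⊥ | push {}
  [8] u=1 | in ⊤ | out ⊤ | ==
  [9] u=2 | in ⊤ | out + | ==

Converged values:
  [0] −
  [1] ⊤
  [2] +
  [3] +
  [4] ⊤
  [5] ⊤
  [6] +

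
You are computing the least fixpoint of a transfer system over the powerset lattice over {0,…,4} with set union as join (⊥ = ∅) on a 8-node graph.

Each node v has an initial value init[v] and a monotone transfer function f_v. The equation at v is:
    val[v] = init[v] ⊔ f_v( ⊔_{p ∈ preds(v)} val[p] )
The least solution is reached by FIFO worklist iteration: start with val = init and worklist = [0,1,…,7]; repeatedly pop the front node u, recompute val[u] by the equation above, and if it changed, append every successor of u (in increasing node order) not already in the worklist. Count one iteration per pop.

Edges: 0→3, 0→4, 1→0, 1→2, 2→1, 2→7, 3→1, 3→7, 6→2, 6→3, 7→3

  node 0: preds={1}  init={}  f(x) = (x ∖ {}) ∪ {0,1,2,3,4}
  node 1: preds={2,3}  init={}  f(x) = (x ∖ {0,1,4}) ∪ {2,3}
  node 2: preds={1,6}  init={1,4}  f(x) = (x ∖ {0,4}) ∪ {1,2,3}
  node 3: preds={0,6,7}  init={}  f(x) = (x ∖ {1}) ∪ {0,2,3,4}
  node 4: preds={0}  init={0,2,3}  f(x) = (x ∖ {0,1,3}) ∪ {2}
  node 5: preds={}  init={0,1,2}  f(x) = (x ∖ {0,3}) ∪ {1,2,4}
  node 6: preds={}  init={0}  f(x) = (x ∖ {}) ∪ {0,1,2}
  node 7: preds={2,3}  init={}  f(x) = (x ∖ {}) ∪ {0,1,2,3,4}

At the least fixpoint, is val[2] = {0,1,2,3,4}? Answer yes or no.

no

Iteration log — 12 steps:
  step 1. node 0  ⊔preds={}  new={0,1,2,3,4}  old={}  +wl: 
  step 2. node 1  ⊔preds={1,4}  new={2,3}  old={}  +wl: 0
  step 3. node 2  ⊔preds={0,2,3}  new={1,2,3,4}  old={1,4}  +wl: 1
  step 4. node 3  ⊔preds={0,1,2,3,4}  new={0,2,3,4}  old={}  +wl: 
  step 5. node 4  ⊔preds={0,1,2,3,4}  new={0,2,3,4}  old={0,2,3}  +wl: 
  step 6. node 5  ⊔preds={}  new={0,1,2,4}  old={0,1,2}  +wl: 
  step 7. node 6  ⊔preds={}  new={0,1,2}  old={0}  +wl: 2,3
  step 8. node 7  ⊔preds={0,1,2,3,4}  new={0,1,2,3,4}  old={}  +wl: 
  step 9. node 0  ⊔preds={2,3}  new={0,1,2,3,4}  stable
  step 10. node 1  ⊔preds={0,1,2,3,4}  new={2,3}  stable
  step 11. node 2  ⊔preds={0,1,2,3}  new={1,2,3,4}  stable
  step 12. node 3  ⊔preds={0,1,2,3,4}  new={0,2,3,4}  stable

Least fixpoint reached:
  node 0: {0,1,2,3,4}
  node 1: {2,3}
  node 2: {1,2,3,4}
  node 3: {0,2,3,4}
  node 4: {0,2,3,4}
  node 5: {0,1,2,4}
  node 6: {0,1,2}
  node 7: {0,1,2,3,4}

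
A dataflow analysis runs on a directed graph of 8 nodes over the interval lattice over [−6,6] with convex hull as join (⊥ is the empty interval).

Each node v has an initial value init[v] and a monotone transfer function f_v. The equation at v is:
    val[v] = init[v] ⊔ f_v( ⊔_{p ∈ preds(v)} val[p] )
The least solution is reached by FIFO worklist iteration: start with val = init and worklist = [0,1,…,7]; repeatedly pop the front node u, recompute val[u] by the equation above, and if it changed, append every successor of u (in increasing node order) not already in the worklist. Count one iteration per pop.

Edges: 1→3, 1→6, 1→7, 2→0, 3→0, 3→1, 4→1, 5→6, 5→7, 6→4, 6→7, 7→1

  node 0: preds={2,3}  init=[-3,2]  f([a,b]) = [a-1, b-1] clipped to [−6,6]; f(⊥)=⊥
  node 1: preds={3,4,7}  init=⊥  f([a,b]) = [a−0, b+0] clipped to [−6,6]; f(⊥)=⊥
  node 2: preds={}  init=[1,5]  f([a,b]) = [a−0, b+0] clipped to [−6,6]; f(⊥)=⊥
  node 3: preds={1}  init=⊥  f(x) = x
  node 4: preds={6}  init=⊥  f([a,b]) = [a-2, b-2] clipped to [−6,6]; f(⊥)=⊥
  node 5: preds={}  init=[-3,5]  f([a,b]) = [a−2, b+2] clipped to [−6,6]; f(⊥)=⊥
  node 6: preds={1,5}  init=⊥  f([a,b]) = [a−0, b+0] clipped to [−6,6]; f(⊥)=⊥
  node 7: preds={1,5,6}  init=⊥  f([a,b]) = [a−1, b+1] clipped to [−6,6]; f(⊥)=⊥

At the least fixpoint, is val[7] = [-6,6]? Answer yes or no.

yes

Iteration log — 22 steps:
  step 1. node 0  ⊔preds=[1,5]  new=[-3,4]  old=[-3,2]  +wl: 
  step 2. node 1  ⊔preds=⊥  new=⊥  stable
  step 3. node 2  ⊔preds=⊥  new=[1,5]  stable
  step 4. node 3  ⊔preds=⊥  new=⊥  stable
  step 5. node 4  ⊔preds=⊥  new=⊥  stable
  step 6. node 5  ⊔preds=⊥  new=[-3,5]  stable
  step 7. node 6  ⊔preds=[-3,5]  new=[-3,5]  old=⊥  +wl: 4
  step 8. node 7  ⊔preds=[-3,5]  new=[-4,6]  old=⊥  +wl: 1
  step 9. node 4  ⊔preds=[-3,5]  new=[-5,3]  old=⊥  +wl: 
  step 10. node 1  ⊔preds=[-5,6]  new=[-5,6]  old=⊥  +wl: 3,6,7
  step 11. node 3  ⊔preds=[-5,6]  new=[-5,6]  old=⊥  +wl: 0,1
  step 12. node 6  ⊔preds=[-5,6]  new=[-5,6]  old=[-3,5]  +wl: 4
  step 13. node 7  ⊔preds=[-5,6]  new=[-6,6]  old=[-4,6]  +wl: 
  step 14. node 0  ⊔preds=[-5,6]  new=[-6,5]  old=[-3,4]  +wl: 
  step 15. node 1  ⊔preds=[-6,6]  new=[-6,6]  old=[-5,6]  +wl: 3,6,7
  step 16. node 4  ⊔preds=[-5,6]  new=[-6,4]  old=[-5,3]  +wl: 1
  step 17. node 3  ⊔preds=[-6,6]  new=[-6,6]  old=[-5,6]  +wl: 0
  step 18. node 6  ⊔preds=[-6,6]  new=[-6,6]  old=[-5,6]  +wl: 4
  step 19. node 7  ⊔preds=[-6,6]  new=[-6,6]  stable
  step 20. node 1  ⊔preds=[-6,6]  new=[-6,6]  stable
  step 21. node 0  ⊔preds=[-6,6]  new=[-6,5]  stable
  step 22. node 4  ⊔preds=[-6,6]  new=[-6,4]  stable

Least fixpoint reached:
  node 0: [-6,5]
  node 1: [-6,6]
  node 2: [1,5]
  node 3: [-6,6]
  node 4: [-6,4]
  node 5: [-3,5]
  node 6: [-6,6]
  node 7: [-6,6]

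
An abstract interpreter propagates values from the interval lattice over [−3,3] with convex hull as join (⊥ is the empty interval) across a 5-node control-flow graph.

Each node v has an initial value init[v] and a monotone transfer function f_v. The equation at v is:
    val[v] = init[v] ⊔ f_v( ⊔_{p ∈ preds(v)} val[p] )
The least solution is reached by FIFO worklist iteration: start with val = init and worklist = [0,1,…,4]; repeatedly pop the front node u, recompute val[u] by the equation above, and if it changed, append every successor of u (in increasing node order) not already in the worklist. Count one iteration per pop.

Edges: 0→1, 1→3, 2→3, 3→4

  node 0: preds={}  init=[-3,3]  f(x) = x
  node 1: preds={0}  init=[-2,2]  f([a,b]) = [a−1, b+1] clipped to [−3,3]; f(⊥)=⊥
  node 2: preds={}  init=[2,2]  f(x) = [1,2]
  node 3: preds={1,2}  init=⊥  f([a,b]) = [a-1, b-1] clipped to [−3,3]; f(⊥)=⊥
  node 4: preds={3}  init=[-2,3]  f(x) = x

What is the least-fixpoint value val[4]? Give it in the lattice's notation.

[-3,3]

Worklist (5 pops):
  #1 pop 0: in=⊥ → [-3,3] (no change)
  #2 pop 1: in=[-3,3] → [-3,3] (was [-2,2]); enqueue []
  #3 pop 2: in=⊥ → [1,2] (was [2,2]); enqueue []
  #4 pop 3: in=[-3,3] → [-3,2] (was ⊥); enqueue []
  #5 pop 4: in=[-3,2] → [-3,3] (was [-2,3]); enqueue []

Fixpoint:
  val[0] = [-3,3]
  val[1] = [-3,3]
  val[2] = [1,2]
  val[3] = [-3,2]
  val[4] = [-3,3]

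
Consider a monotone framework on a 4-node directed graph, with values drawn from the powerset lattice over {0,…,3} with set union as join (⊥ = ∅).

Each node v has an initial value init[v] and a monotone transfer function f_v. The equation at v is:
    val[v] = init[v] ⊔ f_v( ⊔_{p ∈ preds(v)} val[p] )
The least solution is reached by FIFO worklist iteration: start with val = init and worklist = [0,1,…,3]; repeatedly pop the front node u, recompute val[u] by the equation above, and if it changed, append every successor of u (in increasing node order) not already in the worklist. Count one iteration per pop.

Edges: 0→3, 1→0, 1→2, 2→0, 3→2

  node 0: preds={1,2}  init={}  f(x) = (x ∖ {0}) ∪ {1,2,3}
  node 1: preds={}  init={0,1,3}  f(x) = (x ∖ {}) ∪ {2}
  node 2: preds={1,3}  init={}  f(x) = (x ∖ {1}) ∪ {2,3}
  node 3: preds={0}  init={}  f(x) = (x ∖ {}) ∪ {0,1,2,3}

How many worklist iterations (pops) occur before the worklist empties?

6

Iteration log — 6 steps:
  step 1. node 0  ⊔preds={0,1,3}  new={1,2,3}  old={}  +wl: 
  step 2. node 1  ⊔preds={}  new={0,1,2,3}  old={0,1,3}  +wl: 0
  step 3. node 2  ⊔preds={0,1,2,3}  new={0,2,3}  old={}  +wl: 
  step 4. node 3  ⊔preds={1,2,3}  new={0,1,2,3}  old={}  +wl: 2
  step 5. node 0  ⊔preds={0,1,2,3}  new={1,2,3}  stable
  step 6. node 2  ⊔preds={0,1,2,3}  new={0,2,3}  stable

Least fixpoint reached:
  node 0: {1,2,3}
  node 1: {0,1,2,3}
  node 2: {0,2,3}
  node 3: {0,1,2,3}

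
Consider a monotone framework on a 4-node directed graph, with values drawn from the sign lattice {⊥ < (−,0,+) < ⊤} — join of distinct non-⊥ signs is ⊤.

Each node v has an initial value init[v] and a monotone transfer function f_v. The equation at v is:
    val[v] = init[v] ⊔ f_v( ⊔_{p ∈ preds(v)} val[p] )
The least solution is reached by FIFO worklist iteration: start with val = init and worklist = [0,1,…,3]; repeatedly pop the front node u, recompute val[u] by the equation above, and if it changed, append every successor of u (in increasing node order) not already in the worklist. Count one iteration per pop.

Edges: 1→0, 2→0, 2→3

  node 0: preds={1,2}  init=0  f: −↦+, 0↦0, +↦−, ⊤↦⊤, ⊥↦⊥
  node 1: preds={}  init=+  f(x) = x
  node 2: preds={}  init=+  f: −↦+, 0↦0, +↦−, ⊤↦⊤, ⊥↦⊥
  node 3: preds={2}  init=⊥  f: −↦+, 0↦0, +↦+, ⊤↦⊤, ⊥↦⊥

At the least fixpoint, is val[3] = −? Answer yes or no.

no

Iteration log — 4 steps:
  step 1. node 0  ⊔preds=+  new=⊤  old=0  +wl: 
  step 2. node 1  ⊔preds=⊥  new=+  stable
  step 3. node 2  ⊔preds=⊥  new=+  stable
  step 4. node 3  ⊔preds=+  new=+  old=⊥  +wl: 

Least fixpoint reached:
  node 0: ⊤
  node 1: +
  node 2: +
  node 3: +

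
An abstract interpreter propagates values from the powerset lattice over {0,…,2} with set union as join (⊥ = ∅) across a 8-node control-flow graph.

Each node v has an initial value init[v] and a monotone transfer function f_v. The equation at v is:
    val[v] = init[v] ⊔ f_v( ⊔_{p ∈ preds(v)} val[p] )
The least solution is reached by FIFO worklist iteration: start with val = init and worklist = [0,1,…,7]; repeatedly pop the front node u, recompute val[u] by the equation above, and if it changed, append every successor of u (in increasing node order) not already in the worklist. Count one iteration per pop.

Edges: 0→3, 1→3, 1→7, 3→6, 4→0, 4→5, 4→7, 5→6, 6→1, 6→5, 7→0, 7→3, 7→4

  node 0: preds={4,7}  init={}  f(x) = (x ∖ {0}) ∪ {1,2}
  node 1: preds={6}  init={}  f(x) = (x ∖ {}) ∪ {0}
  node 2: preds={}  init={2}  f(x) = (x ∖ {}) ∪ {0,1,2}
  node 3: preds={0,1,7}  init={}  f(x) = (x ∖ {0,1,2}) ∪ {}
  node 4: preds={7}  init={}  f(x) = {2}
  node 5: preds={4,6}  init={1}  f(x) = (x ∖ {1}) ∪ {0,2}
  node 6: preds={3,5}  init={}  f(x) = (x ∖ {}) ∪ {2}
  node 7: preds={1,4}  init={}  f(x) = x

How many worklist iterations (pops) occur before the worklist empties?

Worklist (17 pops):
  #1 pop 0: in={} → {1,2} (was {}); enqueue []
  #2 pop 1: in={} → {0} (was {}); enqueue []
  #3 pop 2: in={} → {0,1,2} (was {2}); enqueue []
  #4 pop 3: in={0,1,2} → {} (no change)
  #5 pop 4: in={} → {2} (was {}); enqueue [0]
  #6 pop 5: in={2} → {0,1,2} (was {1}); enqueue []
  #7 pop 6: in={0,1,2} → {0,1,2} (was {}); enqueue [1,5]
  #8 pop 7: in={0,2} → {0,2} (was {}); enqueue [3,4]
  #9 pop 0: in={0,2} → {1,2} (no change)
  #10 pop 1: in={0,1,2} → {0,1,2} (was {0}); enqueue [7]
  #11 pop 5: in={0,1,2} → {0,1,2} (no change)
  #12 pop 3: in={0,1,2} → {} (no change)
  #13 pop 4: in={0,2} → {2} (no change)
  #14 pop 7: in={0,1,2} → {0,1,2} (was {0,2}); enqueue [0,3,4]
  #15 pop 0: in={0,1,2} → {1,2} (no change)
  #16 pop 3: in={0,1,2} → {} (no change)
  #17 pop 4: in={0,1,2} → {2} (no change)

Fixpoint:
  val[0] = {1,2}
  val[1] = {0,1,2}
  val[2] = {0,1,2}
  val[3] = {}
  val[4] = {2}
  val[5] = {0,1,2}
  val[6] = {0,1,2}
  val[7] = {0,1,2}

17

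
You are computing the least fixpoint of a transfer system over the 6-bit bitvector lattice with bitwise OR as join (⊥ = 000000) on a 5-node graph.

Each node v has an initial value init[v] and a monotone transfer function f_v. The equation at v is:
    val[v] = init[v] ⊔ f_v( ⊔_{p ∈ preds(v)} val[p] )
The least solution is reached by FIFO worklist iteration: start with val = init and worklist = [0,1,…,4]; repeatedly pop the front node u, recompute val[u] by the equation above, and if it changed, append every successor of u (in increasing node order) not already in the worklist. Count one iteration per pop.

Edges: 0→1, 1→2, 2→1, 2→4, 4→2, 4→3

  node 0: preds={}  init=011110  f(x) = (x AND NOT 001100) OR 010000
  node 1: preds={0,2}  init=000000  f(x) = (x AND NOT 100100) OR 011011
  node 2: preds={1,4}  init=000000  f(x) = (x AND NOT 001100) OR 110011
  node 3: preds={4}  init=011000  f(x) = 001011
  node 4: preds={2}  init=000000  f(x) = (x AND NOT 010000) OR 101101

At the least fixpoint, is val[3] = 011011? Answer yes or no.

Worklist (8 pops):
  #1 pop 0: in=000000 → 011110 (no change)
  #2 pop 1: in=011110 → 011011 (was 000000); enqueue []
  #3 pop 2: in=011011 → 110011 (was 000000); enqueue [1]
  #4 pop 3: in=000000 → 011011 (was 011000); enqueue []
  #5 pop 4: in=110011 → 101111 (was 000000); enqueue [2,3]
  #6 pop 1: in=111111 → 011011 (no change)
  #7 pop 2: in=111111 → 110011 (no change)
  #8 pop 3: in=101111 → 011011 (no change)

Fixpoint:
  val[0] = 011110
  val[1] = 011011
  val[2] = 110011
  val[3] = 011011
  val[4] = 101111

yes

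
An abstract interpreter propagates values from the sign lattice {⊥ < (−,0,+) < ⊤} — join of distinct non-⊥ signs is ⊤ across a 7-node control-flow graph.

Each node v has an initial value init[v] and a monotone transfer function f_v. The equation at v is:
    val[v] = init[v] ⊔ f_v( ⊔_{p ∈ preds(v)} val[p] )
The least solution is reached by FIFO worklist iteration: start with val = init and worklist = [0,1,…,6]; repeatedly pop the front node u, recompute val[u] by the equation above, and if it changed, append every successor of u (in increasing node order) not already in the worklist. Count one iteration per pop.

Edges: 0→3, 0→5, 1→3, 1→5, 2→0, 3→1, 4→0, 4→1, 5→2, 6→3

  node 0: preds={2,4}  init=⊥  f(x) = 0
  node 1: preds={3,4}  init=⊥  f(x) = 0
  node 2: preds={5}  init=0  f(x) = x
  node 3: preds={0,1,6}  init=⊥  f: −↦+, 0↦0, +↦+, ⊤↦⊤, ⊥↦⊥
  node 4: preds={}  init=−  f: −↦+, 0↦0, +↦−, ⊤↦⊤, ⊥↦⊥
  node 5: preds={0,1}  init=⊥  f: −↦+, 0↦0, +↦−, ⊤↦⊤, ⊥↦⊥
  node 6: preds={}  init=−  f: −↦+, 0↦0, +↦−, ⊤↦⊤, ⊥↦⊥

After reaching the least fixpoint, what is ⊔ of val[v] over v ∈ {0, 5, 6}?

Trace (9 dequeues):
  [1] u=0 | in ⊤ | out 0 | prev ⊥ | push {}
  [2] u=1 | in − | out 0 | prev ⊥ | push {}
  [3] u=2 | in ⊥ | out 0 | ==
  [4] u=3 | in ⊤ | out ⊤ | prev ⊥ | push {1}
  [5] u=4 | in ⊥ | out − | ==
  [6] u=5 | in 0 | out 0 | prev ⊥ | push {2}
  [7] u=6 | in ⊥ | out − | ==
  [8] u=1 | in ⊤ | out 0 | ==
  [9] u=2 | in 0 | out 0 | ==

Converged values:
  [0] 0
  [1] 0
  [2] 0
  [3] ⊤
  [4] −
  [5] 0
  [6] −

⊤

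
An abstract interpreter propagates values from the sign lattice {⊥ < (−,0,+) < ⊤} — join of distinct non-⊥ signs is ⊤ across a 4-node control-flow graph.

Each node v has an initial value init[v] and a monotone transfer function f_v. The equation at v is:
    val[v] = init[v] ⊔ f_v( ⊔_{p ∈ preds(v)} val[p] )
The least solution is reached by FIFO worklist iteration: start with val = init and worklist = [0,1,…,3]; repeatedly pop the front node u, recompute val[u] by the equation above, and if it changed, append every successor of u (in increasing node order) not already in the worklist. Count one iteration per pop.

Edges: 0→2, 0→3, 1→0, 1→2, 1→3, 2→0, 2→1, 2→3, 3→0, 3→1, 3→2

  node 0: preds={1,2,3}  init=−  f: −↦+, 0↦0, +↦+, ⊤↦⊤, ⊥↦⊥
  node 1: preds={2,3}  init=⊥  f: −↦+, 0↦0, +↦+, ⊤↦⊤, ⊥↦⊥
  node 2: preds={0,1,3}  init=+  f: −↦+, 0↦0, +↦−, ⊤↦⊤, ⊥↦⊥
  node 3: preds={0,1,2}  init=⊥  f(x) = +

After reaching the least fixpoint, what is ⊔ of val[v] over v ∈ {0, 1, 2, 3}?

⊤

Worklist (9 pops):
  #1 pop 0: in=+ → ⊤ (was −); enqueue []
  #2 pop 1: in=+ → + (was ⊥); enqueue [0]
  #3 pop 2: in=⊤ → ⊤ (was +); enqueue [1]
  #4 pop 3: in=⊤ → + (was ⊥); enqueue [2]
  #5 pop 0: in=⊤ → ⊤ (no change)
  #6 pop 1: in=⊤ → ⊤ (was +); enqueue [0,3]
  #7 pop 2: in=⊤ → ⊤ (no change)
  #8 pop 0: in=⊤ → ⊤ (no change)
  #9 pop 3: in=⊤ → + (no change)

Fixpoint:
  val[0] = ⊤
  val[1] = ⊤
  val[2] = ⊤
  val[3] = +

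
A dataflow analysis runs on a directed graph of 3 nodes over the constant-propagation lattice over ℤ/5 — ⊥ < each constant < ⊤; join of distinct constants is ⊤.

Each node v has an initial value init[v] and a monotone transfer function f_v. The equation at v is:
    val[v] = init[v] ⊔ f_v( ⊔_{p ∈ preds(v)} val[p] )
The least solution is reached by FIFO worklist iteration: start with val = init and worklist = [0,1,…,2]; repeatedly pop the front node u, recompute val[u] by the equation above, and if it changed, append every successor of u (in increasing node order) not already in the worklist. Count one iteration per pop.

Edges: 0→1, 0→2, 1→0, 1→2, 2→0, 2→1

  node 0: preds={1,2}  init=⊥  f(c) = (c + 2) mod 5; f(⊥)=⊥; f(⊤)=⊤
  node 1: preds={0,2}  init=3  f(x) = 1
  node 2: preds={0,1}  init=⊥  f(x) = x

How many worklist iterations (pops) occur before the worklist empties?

Worklist (6 pops):
  #1 pop 0: in=3 → 0 (was ⊥); enqueue []
  #2 pop 1: in=0 → ⊤ (was 3); enqueue [0]
  #3 pop 2: in=⊤ → ⊤ (was ⊥); enqueue [1]
  #4 pop 0: in=⊤ → ⊤ (was 0); enqueue [2]
  #5 pop 1: in=⊤ → ⊤ (no change)
  #6 pop 2: in=⊤ → ⊤ (no change)

Fixpoint:
  val[0] = ⊤
  val[1] = ⊤
  val[2] = ⊤

6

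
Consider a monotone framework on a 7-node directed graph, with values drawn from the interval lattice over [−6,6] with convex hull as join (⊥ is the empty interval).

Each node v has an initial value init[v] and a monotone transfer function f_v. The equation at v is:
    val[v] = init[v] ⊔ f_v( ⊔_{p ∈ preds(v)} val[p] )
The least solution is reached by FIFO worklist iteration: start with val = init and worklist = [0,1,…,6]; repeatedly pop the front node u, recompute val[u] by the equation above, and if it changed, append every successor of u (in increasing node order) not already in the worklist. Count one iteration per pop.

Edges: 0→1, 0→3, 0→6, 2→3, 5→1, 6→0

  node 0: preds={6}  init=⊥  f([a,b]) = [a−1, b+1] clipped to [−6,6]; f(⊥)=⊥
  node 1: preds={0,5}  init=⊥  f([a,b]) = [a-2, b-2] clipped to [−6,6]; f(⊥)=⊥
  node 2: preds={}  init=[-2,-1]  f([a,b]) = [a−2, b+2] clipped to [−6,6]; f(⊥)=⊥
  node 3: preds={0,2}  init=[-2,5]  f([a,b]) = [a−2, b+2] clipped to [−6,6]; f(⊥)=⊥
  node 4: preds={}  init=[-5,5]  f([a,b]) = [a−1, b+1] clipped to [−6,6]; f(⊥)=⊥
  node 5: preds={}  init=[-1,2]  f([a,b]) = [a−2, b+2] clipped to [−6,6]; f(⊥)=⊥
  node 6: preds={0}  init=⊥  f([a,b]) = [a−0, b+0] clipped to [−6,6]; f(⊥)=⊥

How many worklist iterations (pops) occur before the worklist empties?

Worklist (7 pops):
  #1 pop 0: in=⊥ → ⊥ (no change)
  #2 pop 1: in=[-1,2] → [-3,0] (was ⊥); enqueue []
  #3 pop 2: in=⊥ → [-2,-1] (no change)
  #4 pop 3: in=[-2,-1] → [-4,5] (was [-2,5]); enqueue []
  #5 pop 4: in=⊥ → [-5,5] (no change)
  #6 pop 5: in=⊥ → [-1,2] (no change)
  #7 pop 6: in=⊥ → ⊥ (no change)

Fixpoint:
  val[0] = ⊥
  val[1] = [-3,0]
  val[2] = [-2,-1]
  val[3] = [-4,5]
  val[4] = [-5,5]
  val[5] = [-1,2]
  val[6] = ⊥

7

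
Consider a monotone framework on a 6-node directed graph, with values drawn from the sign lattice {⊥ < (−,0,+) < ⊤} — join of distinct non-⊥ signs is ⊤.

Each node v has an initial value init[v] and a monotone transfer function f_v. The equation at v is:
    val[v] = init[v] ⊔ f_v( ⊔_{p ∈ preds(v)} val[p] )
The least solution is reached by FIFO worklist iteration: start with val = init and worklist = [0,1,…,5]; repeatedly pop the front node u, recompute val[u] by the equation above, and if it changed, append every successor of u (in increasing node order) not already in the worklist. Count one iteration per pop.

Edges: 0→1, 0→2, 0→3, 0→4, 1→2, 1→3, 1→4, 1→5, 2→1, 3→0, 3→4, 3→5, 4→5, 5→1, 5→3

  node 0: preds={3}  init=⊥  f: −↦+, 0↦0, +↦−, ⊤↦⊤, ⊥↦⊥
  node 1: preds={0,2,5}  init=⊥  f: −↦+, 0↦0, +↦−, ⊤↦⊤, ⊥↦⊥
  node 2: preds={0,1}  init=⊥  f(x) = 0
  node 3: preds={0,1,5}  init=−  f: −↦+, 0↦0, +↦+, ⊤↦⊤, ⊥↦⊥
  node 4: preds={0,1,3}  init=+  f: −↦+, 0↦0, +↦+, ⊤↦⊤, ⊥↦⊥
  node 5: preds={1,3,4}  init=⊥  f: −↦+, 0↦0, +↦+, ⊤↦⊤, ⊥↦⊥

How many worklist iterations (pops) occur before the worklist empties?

Worklist (13 pops):
  #1 pop 0: in=− → + (was ⊥); enqueue []
  #2 pop 1: in=+ → − (was ⊥); enqueue []
  #3 pop 2: in=⊤ → 0 (was ⊥); enqueue [1]
  #4 pop 3: in=⊤ → ⊤ (was −); enqueue [0]
  #5 pop 4: in=⊤ → ⊤ (was +); enqueue []
  #6 pop 5: in=⊤ → ⊤ (was ⊥); enqueue [3]
  #7 pop 1: in=⊤ → ⊤ (was −); enqueue [2,4,5]
  #8 pop 0: in=⊤ → ⊤ (was +); enqueue [1]
  #9 pop 3: in=⊤ → ⊤ (no change)
  #10 pop 2: in=⊤ → 0 (no change)
  #11 pop 4: in=⊤ → ⊤ (no change)
  #12 pop 5: in=⊤ → ⊤ (no change)
  #13 pop 1: in=⊤ → ⊤ (no change)

Fixpoint:
  val[0] = ⊤
  val[1] = ⊤
  val[2] = 0
  val[3] = ⊤
  val[4] = ⊤
  val[5] = ⊤

13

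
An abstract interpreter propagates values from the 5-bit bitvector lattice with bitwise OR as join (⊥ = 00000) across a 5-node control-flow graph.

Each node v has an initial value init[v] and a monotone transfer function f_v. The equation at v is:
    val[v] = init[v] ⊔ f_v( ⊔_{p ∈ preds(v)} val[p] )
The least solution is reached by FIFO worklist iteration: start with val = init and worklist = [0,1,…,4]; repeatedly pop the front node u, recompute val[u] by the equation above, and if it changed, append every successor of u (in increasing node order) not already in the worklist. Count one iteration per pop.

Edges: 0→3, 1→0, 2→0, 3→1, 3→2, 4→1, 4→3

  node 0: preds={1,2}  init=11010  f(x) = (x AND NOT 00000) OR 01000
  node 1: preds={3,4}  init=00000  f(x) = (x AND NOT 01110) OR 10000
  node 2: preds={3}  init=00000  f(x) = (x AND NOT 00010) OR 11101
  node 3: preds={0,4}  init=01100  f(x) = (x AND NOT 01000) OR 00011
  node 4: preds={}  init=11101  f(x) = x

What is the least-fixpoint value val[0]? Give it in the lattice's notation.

Trace (9 dequeues):
  [1] u=0 | in 00000 | out 11010 | ==
  [2] u=1 | in 11101 | out 10001 | prev 00000 | push {0}
  [3] u=2 | in 01100 | out 11101 | prev 00000 | push {}
  [4] u=3 | in 11111 | out 11111 | prev 01100 | push {1,2}
  [5] u=4 | in 00000 | out 11101 | ==
  [6] u=0 | in 11101 | out 11111 | prev 11010 | push {3}
  [7] u=1 | in 11111 | out 10001 | ==
  [8] u=2 | in 11111 | out 11101 | ==
  [9] u=3 | in 11111 | out 11111 | ==

Converged values:
  [0] 11111
  [1] 10001
  [2] 11101
  [3] 11111
  [4] 11101

11111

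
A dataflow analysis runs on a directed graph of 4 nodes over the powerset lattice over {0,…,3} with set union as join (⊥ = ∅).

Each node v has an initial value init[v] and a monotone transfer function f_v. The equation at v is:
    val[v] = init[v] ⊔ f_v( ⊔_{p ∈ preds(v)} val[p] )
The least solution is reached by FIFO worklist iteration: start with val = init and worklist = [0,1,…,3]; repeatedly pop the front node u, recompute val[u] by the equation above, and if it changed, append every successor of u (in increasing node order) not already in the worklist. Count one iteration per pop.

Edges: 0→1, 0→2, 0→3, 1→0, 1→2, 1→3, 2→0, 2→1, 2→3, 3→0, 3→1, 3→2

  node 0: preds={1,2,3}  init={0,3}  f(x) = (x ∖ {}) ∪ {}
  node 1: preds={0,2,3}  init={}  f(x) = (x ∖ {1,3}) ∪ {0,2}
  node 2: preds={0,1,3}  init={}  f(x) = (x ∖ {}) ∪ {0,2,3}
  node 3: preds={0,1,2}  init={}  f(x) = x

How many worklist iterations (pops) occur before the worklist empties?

8

Iteration log — 8 steps:
  step 1. node 0  ⊔preds={}  new={0,3}  stable
  step 2. node 1  ⊔preds={0,3}  new={0,2}  old={}  +wl: 0
  step 3. node 2  ⊔preds={0,2,3}  new={0,2,3}  old={}  +wl: 1
  step 4. node 3  ⊔preds={0,2,3}  new={0,2,3}  old={}  +wl: 2
  step 5. node 0  ⊔preds={0,2,3}  new={0,2,3}  old={0,3}  +wl: 3
  step 6. node 1  ⊔preds={0,2,3}  new={0,2}  stable
  step 7. node 2  ⊔preds={0,2,3}  new={0,2,3}  stable
  step 8. node 3  ⊔preds={0,2,3}  new={0,2,3}  stable

Least fixpoint reached:
  node 0: {0,2,3}
  node 1: {0,2}
  node 2: {0,2,3}
  node 3: {0,2,3}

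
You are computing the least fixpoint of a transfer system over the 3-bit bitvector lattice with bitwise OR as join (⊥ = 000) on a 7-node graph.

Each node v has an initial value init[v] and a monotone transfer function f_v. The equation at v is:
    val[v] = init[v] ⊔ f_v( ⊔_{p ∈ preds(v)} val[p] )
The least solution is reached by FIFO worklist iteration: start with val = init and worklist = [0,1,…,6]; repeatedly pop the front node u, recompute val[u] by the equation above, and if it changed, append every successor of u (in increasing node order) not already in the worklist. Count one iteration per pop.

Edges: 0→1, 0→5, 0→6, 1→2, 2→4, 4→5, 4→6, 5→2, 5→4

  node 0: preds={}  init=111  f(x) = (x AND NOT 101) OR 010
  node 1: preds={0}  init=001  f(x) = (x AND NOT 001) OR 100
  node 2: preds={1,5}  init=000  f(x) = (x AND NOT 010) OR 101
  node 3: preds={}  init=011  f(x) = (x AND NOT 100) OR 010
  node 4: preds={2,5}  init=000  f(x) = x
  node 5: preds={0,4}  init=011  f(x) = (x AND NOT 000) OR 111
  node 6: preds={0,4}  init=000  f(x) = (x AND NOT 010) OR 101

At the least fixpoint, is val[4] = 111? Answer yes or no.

Trace (9 dequeues):
  [1] u=0 | in 000 | out 111 | ==
  [2] u=1 | in 111 | out 111 | prev 001 | push {}
  [3] u=2 | in 111 | out 101 | prev 000 | push {}
  [4] u=3 | in 000 | out 011 | ==
  [5] u=4 | in 111 | out 111 | prev 000 | push {}
  [6] u=5 | in 111 | out 111 | prev 011 | push {2,4}
  [7] u=6 | in 111 | out 101 | prev 000 | push {}
  [8] u=2 | in 111 | out 101 | ==
  [9] u=4 | in 111 | out 111 | ==

Converged values:
  [0] 111
  [1] 111
  [2] 101
  [3] 011
  [4] 111
  [5] 111
  [6] 101

yes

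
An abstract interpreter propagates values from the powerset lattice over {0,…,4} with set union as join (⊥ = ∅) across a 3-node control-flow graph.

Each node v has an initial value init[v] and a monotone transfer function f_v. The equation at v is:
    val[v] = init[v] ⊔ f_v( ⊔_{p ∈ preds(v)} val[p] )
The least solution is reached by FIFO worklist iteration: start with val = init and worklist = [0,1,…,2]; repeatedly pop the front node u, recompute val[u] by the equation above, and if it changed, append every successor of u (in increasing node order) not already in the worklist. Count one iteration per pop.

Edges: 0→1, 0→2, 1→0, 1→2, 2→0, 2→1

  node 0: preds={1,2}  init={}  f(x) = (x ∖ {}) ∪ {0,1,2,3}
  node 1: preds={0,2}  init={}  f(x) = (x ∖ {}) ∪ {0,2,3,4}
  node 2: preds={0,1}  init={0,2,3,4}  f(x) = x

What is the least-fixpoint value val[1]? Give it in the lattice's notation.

{0,1,2,3,4}

Iteration log — 5 steps:
  step 1. node 0  ⊔preds={0,2,3,4}  new={0,1,2,3,4}  old={}  +wl: 
  step 2. node 1  ⊔preds={0,1,2,3,4}  new={0,1,2,3,4}  old={}  +wl: 0
  step 3. node 2  ⊔preds={0,1,2,3,4}  new={0,1,2,3,4}  old={0,2,3,4}  +wl: 1
  step 4. node 0  ⊔preds={0,1,2,3,4}  new={0,1,2,3,4}  stable
  step 5. node 1  ⊔preds={0,1,2,3,4}  new={0,1,2,3,4}  stable

Least fixpoint reached:
  node 0: {0,1,2,3,4}
  node 1: {0,1,2,3,4}
  node 2: {0,1,2,3,4}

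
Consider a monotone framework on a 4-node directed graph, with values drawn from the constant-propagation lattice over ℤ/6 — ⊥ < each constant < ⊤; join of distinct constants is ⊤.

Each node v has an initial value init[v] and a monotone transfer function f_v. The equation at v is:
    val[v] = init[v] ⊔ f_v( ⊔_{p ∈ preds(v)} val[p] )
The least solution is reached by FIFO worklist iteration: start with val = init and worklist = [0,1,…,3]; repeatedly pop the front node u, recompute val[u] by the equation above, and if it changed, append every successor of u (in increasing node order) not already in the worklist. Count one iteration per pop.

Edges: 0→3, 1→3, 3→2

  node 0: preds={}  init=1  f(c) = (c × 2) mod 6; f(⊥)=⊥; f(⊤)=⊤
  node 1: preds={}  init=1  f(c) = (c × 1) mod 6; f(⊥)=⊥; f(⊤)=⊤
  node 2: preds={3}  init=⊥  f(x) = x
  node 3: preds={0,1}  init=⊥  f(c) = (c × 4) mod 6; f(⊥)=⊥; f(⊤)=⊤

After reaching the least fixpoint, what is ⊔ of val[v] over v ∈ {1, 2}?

Iteration log — 5 steps:
  step 1. node 0  ⊔preds=⊥  new=1  stable
  step 2. node 1  ⊔preds=⊥  new=1  stable
  step 3. node 2  ⊔preds=⊥  new=⊥  stable
  step 4. node 3  ⊔preds=1  new=4  old=⊥  +wl: 2
  step 5. node 2  ⊔preds=4  new=4  old=⊥  +wl: 

Least fixpoint reached:
  node 0: 1
  node 1: 1
  node 2: 4
  node 3: 4

⊤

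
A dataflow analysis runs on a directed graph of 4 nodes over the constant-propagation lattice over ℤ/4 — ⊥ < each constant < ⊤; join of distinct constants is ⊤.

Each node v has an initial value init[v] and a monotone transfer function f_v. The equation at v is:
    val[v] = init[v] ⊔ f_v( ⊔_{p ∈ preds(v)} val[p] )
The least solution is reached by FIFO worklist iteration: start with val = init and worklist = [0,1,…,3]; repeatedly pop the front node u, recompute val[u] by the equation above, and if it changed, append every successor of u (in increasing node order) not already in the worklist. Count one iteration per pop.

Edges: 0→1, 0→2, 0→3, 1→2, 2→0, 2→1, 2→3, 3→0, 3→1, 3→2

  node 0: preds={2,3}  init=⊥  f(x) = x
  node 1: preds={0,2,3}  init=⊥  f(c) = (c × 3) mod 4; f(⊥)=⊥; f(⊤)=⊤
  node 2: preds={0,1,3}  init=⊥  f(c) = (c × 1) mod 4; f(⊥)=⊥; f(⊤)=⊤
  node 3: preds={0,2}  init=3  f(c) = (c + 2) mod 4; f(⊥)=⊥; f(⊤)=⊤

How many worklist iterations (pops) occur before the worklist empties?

8

Iteration log — 8 steps:
  step 1. node 0  ⊔preds=3  new=3  old=⊥  +wl: 
  step 2. node 1  ⊔preds=3  new=1  old=⊥  +wl: 
  step 3. node 2  ⊔preds=⊤  new=⊤  old=⊥  +wl: 0,1
  step 4. node 3  ⊔preds=⊤  new=⊤  old=3  +wl: 2
  step 5. node 0  ⊔preds=⊤  new=⊤  old=3  +wl: 3
  step 6. node 1  ⊔preds=⊤  new=⊤  old=1  +wl: 
  step 7. node 2  ⊔preds=⊤  new=⊤  stable
  step 8. node 3  ⊔preds=⊤  new=⊤  stable

Least fixpoint reached:
  node 0: ⊤
  node 1: ⊤
  node 2: ⊤
  node 3: ⊤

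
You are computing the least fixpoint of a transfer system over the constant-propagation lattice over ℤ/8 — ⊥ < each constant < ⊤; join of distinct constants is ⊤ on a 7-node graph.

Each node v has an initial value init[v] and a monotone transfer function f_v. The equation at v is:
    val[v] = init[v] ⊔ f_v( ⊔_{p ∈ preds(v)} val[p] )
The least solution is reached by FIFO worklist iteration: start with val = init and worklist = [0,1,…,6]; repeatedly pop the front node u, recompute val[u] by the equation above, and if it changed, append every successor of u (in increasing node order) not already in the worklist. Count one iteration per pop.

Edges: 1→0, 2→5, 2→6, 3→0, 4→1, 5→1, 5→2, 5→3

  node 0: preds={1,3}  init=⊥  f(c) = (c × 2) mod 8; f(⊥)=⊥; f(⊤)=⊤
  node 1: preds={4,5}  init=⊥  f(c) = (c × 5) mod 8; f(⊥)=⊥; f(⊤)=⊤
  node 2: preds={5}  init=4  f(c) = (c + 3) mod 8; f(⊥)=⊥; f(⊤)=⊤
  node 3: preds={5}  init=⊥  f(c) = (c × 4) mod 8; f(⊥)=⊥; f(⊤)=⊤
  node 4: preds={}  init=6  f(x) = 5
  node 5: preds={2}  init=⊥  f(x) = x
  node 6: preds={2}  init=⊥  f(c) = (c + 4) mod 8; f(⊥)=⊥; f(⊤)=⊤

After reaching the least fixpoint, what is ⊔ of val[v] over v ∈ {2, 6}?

Iteration log — 18 steps:
  step 1. node 0  ⊔preds=⊥  new=⊥  stable
  step 2. node 1  ⊔preds=6  new=6  old=⊥  +wl: 0
  step 3. node 2  ⊔preds=⊥  new=4  stable
  step 4. node 3  ⊔preds=⊥  new=⊥  stable
  step 5. node 4  ⊔preds=⊥  new=⊤  old=6  +wl: 1
  step 6. node 5  ⊔preds=4  new=4  old=⊥  +wl: 2,3
  step 7. node 6  ⊔preds=4  new=0  old=⊥  +wl: 
  step 8. node 0  ⊔preds=6  new=4  old=⊥  +wl: 
  step 9. node 1  ⊔preds=⊤  new=⊤  old=6  +wl: 0
  step 10. node 2  ⊔preds=4  new=⊤  old=4  +wl: 5,6
  step 11. node 3  ⊔preds=4  new=0  old=⊥  +wl: 
  step 12. node 0  ⊔preds=⊤  new=⊤  old=4  +wl: 
  step 13. node 5  ⊔preds=⊤  new=⊤  old=4  +wl: 1,2,3
  step 14. node 6  ⊔preds=⊤  new=⊤  old=0  +wl: 
  step 15. node 1  ⊔preds=⊤  new=⊤  stable
  step 16. node 2  ⊔preds=⊤  new=⊤  stable
  step 17. node 3  ⊔preds=⊤  new=⊤  old=0  +wl: 0
  step 18. node 0  ⊔preds=⊤  new=⊤  stable

Least fixpoint reached:
  node 0: ⊤
  node 1: ⊤
  node 2: ⊤
  node 3: ⊤
  node 4: ⊤
  node 5: ⊤
  node 6: ⊤

⊤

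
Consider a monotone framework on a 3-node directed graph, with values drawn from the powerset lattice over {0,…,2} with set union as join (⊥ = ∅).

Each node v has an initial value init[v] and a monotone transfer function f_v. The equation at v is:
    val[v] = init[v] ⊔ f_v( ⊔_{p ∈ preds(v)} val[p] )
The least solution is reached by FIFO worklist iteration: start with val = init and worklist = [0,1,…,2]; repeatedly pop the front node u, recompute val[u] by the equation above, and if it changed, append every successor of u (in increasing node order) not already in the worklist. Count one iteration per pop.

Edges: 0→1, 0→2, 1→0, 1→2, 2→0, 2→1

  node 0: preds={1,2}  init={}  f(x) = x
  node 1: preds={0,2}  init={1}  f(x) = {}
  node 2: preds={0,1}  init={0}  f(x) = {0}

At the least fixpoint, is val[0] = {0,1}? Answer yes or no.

yes

Iteration log — 3 steps:
  step 1. node 0  ⊔preds={0,1}  new={0,1}  old={}  +wl: 
  step 2. node 1  ⊔preds={0,1}  new={1}  stable
  step 3. node 2  ⊔preds={0,1}  new={0}  stable

Least fixpoint reached:
  node 0: {0,1}
  node 1: {1}
  node 2: {0}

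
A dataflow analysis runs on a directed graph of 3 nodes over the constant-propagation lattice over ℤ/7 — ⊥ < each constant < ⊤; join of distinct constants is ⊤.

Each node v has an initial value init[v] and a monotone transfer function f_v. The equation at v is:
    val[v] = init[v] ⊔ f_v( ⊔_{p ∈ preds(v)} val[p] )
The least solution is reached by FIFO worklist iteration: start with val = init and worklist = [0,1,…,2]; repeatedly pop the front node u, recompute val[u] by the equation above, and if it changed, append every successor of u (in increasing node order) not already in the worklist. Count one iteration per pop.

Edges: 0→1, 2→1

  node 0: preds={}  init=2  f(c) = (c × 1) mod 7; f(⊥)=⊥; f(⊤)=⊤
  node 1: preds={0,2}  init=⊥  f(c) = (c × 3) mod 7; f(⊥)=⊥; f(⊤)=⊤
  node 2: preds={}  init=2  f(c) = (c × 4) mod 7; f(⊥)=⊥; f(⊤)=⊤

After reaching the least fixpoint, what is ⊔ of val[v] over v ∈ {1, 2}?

Iteration log — 3 steps:
  step 1. node 0  ⊔preds=⊥  new=2  stable
  step 2. node 1  ⊔preds=2  new=6  old=⊥  +wl: 
  step 3. node 2  ⊔preds=⊥  new=2  stable

Least fixpoint reached:
  node 0: 2
  node 1: 6
  node 2: 2

⊤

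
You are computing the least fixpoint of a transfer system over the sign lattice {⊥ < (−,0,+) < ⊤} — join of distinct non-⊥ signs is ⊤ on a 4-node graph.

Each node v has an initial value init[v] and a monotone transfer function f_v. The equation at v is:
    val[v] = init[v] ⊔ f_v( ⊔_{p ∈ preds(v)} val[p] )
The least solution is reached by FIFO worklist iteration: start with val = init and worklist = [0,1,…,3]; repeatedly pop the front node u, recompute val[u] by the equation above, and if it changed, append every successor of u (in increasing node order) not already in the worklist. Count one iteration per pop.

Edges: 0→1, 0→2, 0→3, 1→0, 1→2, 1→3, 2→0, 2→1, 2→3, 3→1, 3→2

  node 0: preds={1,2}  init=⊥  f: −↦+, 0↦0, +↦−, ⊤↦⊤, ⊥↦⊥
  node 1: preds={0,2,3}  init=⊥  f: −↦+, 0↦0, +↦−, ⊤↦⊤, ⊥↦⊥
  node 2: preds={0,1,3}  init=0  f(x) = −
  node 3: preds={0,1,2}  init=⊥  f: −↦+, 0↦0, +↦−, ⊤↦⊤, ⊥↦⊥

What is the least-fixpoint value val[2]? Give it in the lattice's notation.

Iteration log — 9 steps:
  step 1. node 0  ⊔preds=0  new=0  old=⊥  +wl: 
  step 2. node 1  ⊔preds=0  new=0  old=⊥  +wl: 0
  step 3. node 2  ⊔preds=0  new=⊤  old=0  +wl: 1
  step 4. node 3  ⊔preds=⊤  new=⊤  old=⊥  +wl: 2
  step 5. node 0  ⊔preds=⊤  new=⊤  old=0  +wl: 3
  step 6. node 1  ⊔preds=⊤  new=⊤  old=0  +wl: 0
  step 7. node 2  ⊔preds=⊤  new=⊤  stable
  step 8. node 3  ⊔preds=⊤  new=⊤  stable
  step 9. node 0  ⊔preds=⊤  new=⊤  stable

Least fixpoint reached:
  node 0: ⊤
  node 1: ⊤
  node 2: ⊤
  node 3: ⊤

⊤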